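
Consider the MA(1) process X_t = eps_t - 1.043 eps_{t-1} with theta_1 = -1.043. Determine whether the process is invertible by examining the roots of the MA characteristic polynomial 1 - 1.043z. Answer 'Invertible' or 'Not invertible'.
\text{Not invertible}

The MA(q) characteristic polynomial is P(z) = 1 - 1.043z.
Invertibility requires all roots to lie outside the unit circle, i.e. |z| > 1 for every root.
This is linear in z: 1 + (-1.043) z = 0  =>  z = -1/(-1.043) = 0.958773,  |z| = 0.958773.
Moduli of all roots: 0.9588.
All moduli strictly greater than 1? No.
Verdict: Not invertible.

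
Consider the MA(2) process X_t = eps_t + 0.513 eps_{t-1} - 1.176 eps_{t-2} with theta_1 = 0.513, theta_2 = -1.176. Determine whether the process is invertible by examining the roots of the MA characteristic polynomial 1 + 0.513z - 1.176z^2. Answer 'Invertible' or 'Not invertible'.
\text{Not invertible}

The MA(q) characteristic polynomial is P(z) = 1 + 0.513z - 1.176z^2.
Invertibility requires all roots to lie outside the unit circle, i.e. |z| > 1 for every root.
Set 1 + (0.513) z + (-1.176) z^2 = 0, i.e. a z^2 + b z + c = 0 with a = -1.176, b = 0.513, c = 1.
Discriminant D = b^2 - 4ac = (0.513)^2 - 4*(-1.176)*1 = 0.263169 - (-4.704) = 4.967169.
D >= 0, so the roots are real: z = (-b +/- sqrt(D)) / (2a) = (-0.513 +/- 2.228715) / (-2.352).
  z_1 = (-0.513 + 2.228715) / (-2.352) = -0.7295,   |z_1| = 0.7295.
  z_2 = (-0.513 - 2.228715) / (-2.352) = 1.1657,   |z_2| = 1.1657.
Moduli of all roots: 0.7295, 1.1657.
All moduli strictly greater than 1? No.
Verdict: Not invertible.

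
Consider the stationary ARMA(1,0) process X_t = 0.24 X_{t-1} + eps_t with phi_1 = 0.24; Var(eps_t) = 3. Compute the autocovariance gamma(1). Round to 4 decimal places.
\gamma(1) = 0.7640

Multiply the model equation by X_{t-k} and take expectations. With theta_0 = psi_0 = 1 and psi_j the MA(infinity) weights, this gives
  gamma(k) - sum_i phi_i gamma(k-i) = c_k,
  c_k = sigma^2 * sum_{j=k..q} theta_j psi_{j-k}   (c_k = 0 for k > q),
using gamma(-m) = gamma(m).
Pure AR (q = 0): c_0 = sigma^2 = 3, c_k = 0 for k >= 1.
Equations for k = 0 and k = 1 (AR order 1):
  gamma(0) = phi_1 gamma(1) + c_0
  gamma(1) = phi_1 gamma(0) + c_1
Substituting the second into the first: gamma(0) (1 - phi_1^2) = c_0 + phi_1 c_1, so
  gamma(0) = c_0 / (1 - phi_1^2) = 3 / (1 - (0.24)^2) = 3 / 0.9424 = 3.183362.
  gamma(1) = phi_1 gamma(0) = (0.24)(3.183362) = 0.764007.
Therefore gamma(1) = 0.7640 (to 4 decimal places).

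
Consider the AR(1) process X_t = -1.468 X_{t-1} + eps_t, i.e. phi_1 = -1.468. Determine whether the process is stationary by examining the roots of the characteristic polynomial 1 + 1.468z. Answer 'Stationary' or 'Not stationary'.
\text{Not stationary}

The AR(p) characteristic polynomial is P(z) = 1 + 1.468z.
Stationarity requires all roots to lie outside the unit circle, i.e. |z| > 1 for every root.
This is linear in z: 1 + (1.468) z = 0  =>  z = -1/(1.468) = -0.681199,  |z| = 0.681199.
Moduli of all roots: 0.6812.
All moduli strictly greater than 1? No.
Verdict: Not stationary.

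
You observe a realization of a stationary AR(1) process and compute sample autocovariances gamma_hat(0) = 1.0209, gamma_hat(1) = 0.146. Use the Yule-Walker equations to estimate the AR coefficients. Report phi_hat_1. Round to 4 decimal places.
\hat\phi_{1} = 0.1430

The Yule-Walker equations for an AR(p) process read, in matrix form,
  Gamma_p phi = r_p,   with   (Gamma_p)_{ij} = gamma(|i - j|),
                       (r_p)_i = gamma(i),   i,j = 1..p.
Substitute the sample gammas (Toeplitz matrix and right-hand side of size 1):
  Gamma_p = [[1.0209]]
  r_p     = [0.146]
With p = 1 this is the single equation gamma(0) phi_1 = gamma(1):
  phi_hat_1 = gamma(1) / gamma(0) = 0.146 / 1.0209 = 0.1430.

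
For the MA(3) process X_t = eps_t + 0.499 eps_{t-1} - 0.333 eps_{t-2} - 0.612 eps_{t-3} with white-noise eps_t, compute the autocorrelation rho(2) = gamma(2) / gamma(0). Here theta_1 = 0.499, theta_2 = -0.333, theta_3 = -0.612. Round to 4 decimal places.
\rho(2) = -0.3681

For an MA(q) process with theta_0 = 1, the autocovariance is
  gamma(k) = sigma^2 * sum_{i=0..q-k} theta_i * theta_{i+k},
and rho(k) = gamma(k) / gamma(0). Sigma^2 cancels.
  numerator   = (1)*(-0.333) + (0.499)*(-0.612) = -0.638388.
  denominator = (1)^2 + (0.499)^2 + (-0.333)^2 + (-0.612)^2 = 1.734434.
  rho(2) = -0.638388 / 1.734434 = -0.3681.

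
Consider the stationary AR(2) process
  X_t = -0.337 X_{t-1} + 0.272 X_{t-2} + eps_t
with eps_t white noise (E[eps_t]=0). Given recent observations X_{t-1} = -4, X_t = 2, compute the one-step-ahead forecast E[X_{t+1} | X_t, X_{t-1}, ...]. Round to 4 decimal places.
E[X_{t+1} \mid \mathcal F_t] = -1.7620

For an AR(p) model X_t = c + sum_i phi_i X_{t-i} + eps_t, the
one-step-ahead conditional mean is
  E[X_{t+1} | X_t, ...] = c + sum_i phi_i X_{t+1-i}.
Substitute known values:
  E[X_{t+1} | ...] = (-0.337) * (2) + (0.272) * (-4)
                   = -1.7620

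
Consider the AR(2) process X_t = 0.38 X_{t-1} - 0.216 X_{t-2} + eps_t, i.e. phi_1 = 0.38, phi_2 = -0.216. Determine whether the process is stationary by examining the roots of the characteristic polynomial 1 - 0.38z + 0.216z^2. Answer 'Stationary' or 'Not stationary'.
\text{Stationary}

The AR(p) characteristic polynomial is P(z) = 1 - 0.38z + 0.216z^2.
Stationarity requires all roots to lie outside the unit circle, i.e. |z| > 1 for every root.
Set 1 + (-0.38) z + (0.216) z^2 = 0, i.e. a z^2 + b z + c = 0 with a = 0.216, b = -0.38, c = 1.
Discriminant D = b^2 - 4ac = (-0.38)^2 - 4*(0.216)*1 = 0.1444 - (0.864) = -0.7196.
D < 0, so the roots are the complex-conjugate pair z = (-b +/- i sqrt(-D)) / (2a) = 0.8796 +/- 1.9636i.
For a conjugate pair |z|^2 = z * conj(z) = (product of roots) = c/a = 1/(0.216) = 4.62963, so |z| = sqrt(4.62963) = 2.1517 for both roots.
Moduli of all roots: 2.1517, 2.1517.
All moduli strictly greater than 1? Yes.
Verdict: Stationary.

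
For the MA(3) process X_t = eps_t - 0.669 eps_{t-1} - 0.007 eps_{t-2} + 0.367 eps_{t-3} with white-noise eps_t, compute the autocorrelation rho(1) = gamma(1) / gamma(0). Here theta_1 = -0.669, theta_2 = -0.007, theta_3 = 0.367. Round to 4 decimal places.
\rho(1) = -0.4215

For an MA(q) process with theta_0 = 1, the autocovariance is
  gamma(k) = sigma^2 * sum_{i=0..q-k} theta_i * theta_{i+k},
and rho(k) = gamma(k) / gamma(0). Sigma^2 cancels.
  numerator   = (1)*(-0.669) + (-0.669)*(-0.007) + (-0.007)*(0.367) = -0.666886.
  denominator = (1)^2 + (-0.669)^2 + (-0.007)^2 + (0.367)^2 = 1.582299.
  rho(1) = -0.666886 / 1.582299 = -0.4215.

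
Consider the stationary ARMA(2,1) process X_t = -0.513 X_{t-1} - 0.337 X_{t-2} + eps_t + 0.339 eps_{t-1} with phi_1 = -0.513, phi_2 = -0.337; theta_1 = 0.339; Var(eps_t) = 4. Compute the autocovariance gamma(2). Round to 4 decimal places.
\gamma(2) = -1.1543

Multiply the model equation by X_{t-k} and take expectations. With theta_0 = psi_0 = 1 and psi_j the MA(infinity) weights, this gives
  gamma(k) - sum_i phi_i gamma(k-i) = c_k,
  c_k = sigma^2 * sum_{j=k..q} theta_j psi_{j-k}   (c_k = 0 for k > q),
using gamma(-m) = gamma(m).
psi-weights needed (psi_j = theta_j + sum_i phi_i psi_{j-i}):
  psi_1 = theta_1 + phi_1 = 0.339 + (-0.513) = -0.174
Right-hand sides:
  c_0 = sigma^2 (1 + theta_1 psi_1) = 4 * (1 + (0.339)(-0.174)) = 4 * 0.941014 = 3.764056
  c_1 = sigma^2 theta_1 = 4 * (0.339) = 1.356
  c_2 = 0
Equations for k = 0, 1, 2 (AR order 2, c_2 = 0):
  (E0) gamma(0) = phi_1 gamma(1) + phi_2 gamma(2) + c_0
  (E1) gamma(1) = phi_1 gamma(0) + phi_2 gamma(1) + c_1
  (E2) gamma(2) = phi_1 gamma(1) + phi_2 gamma(0)
From (E1): gamma(1) = A gamma(0) + B with
  A = phi_1 / (1 - phi_2) = -0.513 / 1.337 = -0.383695,   B = c_1 / (1 - phi_2) = 1.356 / 1.337 = 1.014211.
Insert (E2) into (E0): gamma(0) (1 - phi_2^2) = phi_1 (1 + phi_2) gamma(1) + c_0.
  phi_1 (1 + phi_2) = (-0.513)(0.663) = -0.340119,   1 - phi_2^2 = 0.886431.
Replace gamma(1) by A gamma(0) + B and collect gamma(0):
  gamma(0) [0.886431 - (-0.340119)(-0.383695)] = (-0.340119)(1.014211) + 3.764056
  gamma(0) * 0.755929 = 3.419104
  gamma(0) = 3.419104 / 0.755929 = 4.523048.
  gamma(1) = A gamma(0) + B = (-0.383695)(4.523048) + (1.014211) = -0.721259.
  gamma(2) = phi_1 gamma(1) + phi_2 gamma(0) = (-0.513)(-0.721259) + (-0.337)(4.523048) = -1.154261.
Therefore gamma(2) = -1.1543 (to 4 decimal places).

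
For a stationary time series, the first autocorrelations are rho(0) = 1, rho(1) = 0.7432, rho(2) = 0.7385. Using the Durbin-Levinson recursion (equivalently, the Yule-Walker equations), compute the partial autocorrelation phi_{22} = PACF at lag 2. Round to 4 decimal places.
\phi_{22} = 0.4158

The PACF at lag k is phi_{kk}, the last component of the solution
to the Yule-Walker system G_k phi = r_k where
  (G_k)_{ij} = rho(|i - j|), (r_k)_i = rho(i), i,j = 1..k.
Equivalently, Durbin-Levinson gives phi_{kk} iteratively:
  phi_{11} = rho(1)
  phi_{kk} = [rho(k) - sum_{j=1..k-1} phi_{k-1,j} rho(k-j)]
            / [1 - sum_{j=1..k-1} phi_{k-1,j} rho(j)],
  phi_{k,j} = phi_{k-1,j} - phi_{kk} phi_{k-1,k-j},  j = 1..k-1.
Step k = 1:
  phi_11 = rho(1) = 0.7432.
Step k = 2:
  phi_22 = [rho(2) - phi_11 rho(1)] / [1 - phi_11 rho(1)] = [0.7385 - (0.7432)(0.7432)] / [1 - (0.7432)(0.7432)]
         = 0.18615376 / 0.44765376 = 0.4158.
Therefore phi_{22} = 0.4158.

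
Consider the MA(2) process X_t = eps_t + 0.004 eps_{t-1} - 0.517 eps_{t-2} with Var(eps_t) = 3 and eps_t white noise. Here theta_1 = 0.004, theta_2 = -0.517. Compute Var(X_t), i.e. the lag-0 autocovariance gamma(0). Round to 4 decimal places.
\gamma(0) = 3.8019

For an MA(q) process X_t = eps_t + sum_i theta_i eps_{t-i} with
Var(eps_t) = sigma^2, the variance is
  gamma(0) = sigma^2 * (1 + sum_i theta_i^2).
  sum_i theta_i^2 = (0.004)^2 + (-0.517)^2 = 0.000016 + 0.267289 = 0.267305.
  gamma(0) = 3 * (1 + 0.267305) = 3 * 1.267305 = 3.801915, which rounds to 3.8019.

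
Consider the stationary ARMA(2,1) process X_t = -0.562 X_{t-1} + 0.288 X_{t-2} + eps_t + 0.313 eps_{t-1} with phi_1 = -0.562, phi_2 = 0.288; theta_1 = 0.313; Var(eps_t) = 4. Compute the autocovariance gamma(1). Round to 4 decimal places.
\gamma(1) = -3.7566

Multiply the model equation by X_{t-k} and take expectations. With theta_0 = psi_0 = 1 and psi_j the MA(infinity) weights, this gives
  gamma(k) - sum_i phi_i gamma(k-i) = c_k,
  c_k = sigma^2 * sum_{j=k..q} theta_j psi_{j-k}   (c_k = 0 for k > q),
using gamma(-m) = gamma(m).
psi-weights needed (psi_j = theta_j + sum_i phi_i psi_{j-i}):
  psi_1 = theta_1 + phi_1 = 0.313 + (-0.562) = -0.249
Right-hand sides:
  c_0 = sigma^2 (1 + theta_1 psi_1) = 4 * (1 + (0.313)(-0.249)) = 4 * 0.922063 = 3.688252
  c_1 = sigma^2 theta_1 = 4 * (0.313) = 1.252
  c_2 = 0
Equations for k = 0, 1, 2 (AR order 2, c_2 = 0):
  (E0) gamma(0) = phi_1 gamma(1) + phi_2 gamma(2) + c_0
  (E1) gamma(1) = phi_1 gamma(0) + phi_2 gamma(1) + c_1
  (E2) gamma(2) = phi_1 gamma(1) + phi_2 gamma(0)
From (E1): gamma(1) = A gamma(0) + B with
  A = phi_1 / (1 - phi_2) = -0.562 / 0.712 = -0.789326,   B = c_1 / (1 - phi_2) = 1.252 / 0.712 = 1.758427.
Insert (E2) into (E0): gamma(0) (1 - phi_2^2) = phi_1 (1 + phi_2) gamma(1) + c_0.
  phi_1 (1 + phi_2) = (-0.562)(1.288) = -0.723856,   1 - phi_2^2 = 0.917056.
Replace gamma(1) by A gamma(0) + B and collect gamma(0):
  gamma(0) [0.917056 - (-0.723856)(-0.789326)] = (-0.723856)(1.758427) + 3.688252
  gamma(0) * 0.345698 = 2.415404
  gamma(0) = 2.415404 / 0.345698 = 6.98704.
  gamma(1) = A gamma(0) + B = (-0.789326)(6.98704) + (1.758427) = -3.756624.
Therefore gamma(1) = -3.7566 (to 4 decimal places).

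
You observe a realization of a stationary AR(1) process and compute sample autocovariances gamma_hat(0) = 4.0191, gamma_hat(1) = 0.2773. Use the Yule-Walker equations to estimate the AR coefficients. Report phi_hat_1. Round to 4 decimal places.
\hat\phi_{1} = 0.0690

The Yule-Walker equations for an AR(p) process read, in matrix form,
  Gamma_p phi = r_p,   with   (Gamma_p)_{ij} = gamma(|i - j|),
                       (r_p)_i = gamma(i),   i,j = 1..p.
Substitute the sample gammas (Toeplitz matrix and right-hand side of size 1):
  Gamma_p = [[4.0191]]
  r_p     = [0.2773]
With p = 1 this is the single equation gamma(0) phi_1 = gamma(1):
  phi_hat_1 = gamma(1) / gamma(0) = 0.2773 / 4.0191 = 0.0690.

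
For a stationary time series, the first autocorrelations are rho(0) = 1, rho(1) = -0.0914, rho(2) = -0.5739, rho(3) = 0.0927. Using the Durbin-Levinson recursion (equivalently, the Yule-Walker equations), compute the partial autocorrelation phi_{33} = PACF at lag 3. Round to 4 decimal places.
\phi_{33} = -0.0681

The PACF at lag k is phi_{kk}, the last component of the solution
to the Yule-Walker system G_k phi = r_k where
  (G_k)_{ij} = rho(|i - j|), (r_k)_i = rho(i), i,j = 1..k.
Equivalently, Durbin-Levinson gives phi_{kk} iteratively:
  phi_{11} = rho(1)
  phi_{kk} = [rho(k) - sum_{j=1..k-1} phi_{k-1,j} rho(k-j)]
            / [1 - sum_{j=1..k-1} phi_{k-1,j} rho(j)],
  phi_{k,j} = phi_{k-1,j} - phi_{kk} phi_{k-1,k-j},  j = 1..k-1.
Step k = 1:
  phi_11 = rho(1) = -0.0914.
Step k = 2:
  phi_22 = [rho(2) - phi_11 rho(1)] / [1 - phi_11 rho(1)] = [-0.5739 - (-0.0914)(-0.0914)] / [1 - (-0.0914)(-0.0914)]
         = -0.58225396 / 0.99164604 = -0.587159.
  Update: phi_21 = phi_11 - phi_22 phi_11 = -0.0914 - (-0.587159)(-0.0914) = -0.145066.
Step k = 3:
  phi_33 = [rho(3) - phi_21 rho(2) - phi_22 rho(1)] / [1 - phi_21 rho(1) - phi_22 rho(2)]
    numerator   = 0.0927 - (-0.145066)(-0.5739) - (-0.587159)(-0.0914) = -0.04421991
    denominator = 1 - (-0.145066)(-0.0914) - (-0.587159)(-0.5739) = 0.64977035
  phi_33 = -0.04421991 / 0.64977035 = -0.0681.
Therefore phi_{33} = -0.0681.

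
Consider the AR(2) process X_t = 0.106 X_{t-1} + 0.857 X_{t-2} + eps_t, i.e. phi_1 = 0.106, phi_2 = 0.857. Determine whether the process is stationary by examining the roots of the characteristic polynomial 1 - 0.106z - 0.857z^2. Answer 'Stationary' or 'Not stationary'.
\text{Stationary}

The AR(p) characteristic polynomial is P(z) = 1 - 0.106z - 0.857z^2.
Stationarity requires all roots to lie outside the unit circle, i.e. |z| > 1 for every root.
Set 1 + (-0.106) z + (-0.857) z^2 = 0, i.e. a z^2 + b z + c = 0 with a = -0.857, b = -0.106, c = 1.
Discriminant D = b^2 - 4ac = (-0.106)^2 - 4*(-0.857)*1 = 0.011236 - (-3.428) = 3.439236.
D >= 0, so the roots are real: z = (-b +/- sqrt(D)) / (2a) = (0.106 +/- 1.854518) / (-1.714).
  z_1 = (0.106 + 1.854518) / (-1.714) = -1.1438,   |z_1| = 1.1438.
  z_2 = (0.106 - 1.854518) / (-1.714) = 1.0201,   |z_2| = 1.0201.
Moduli of all roots: 1.1438, 1.0201.
All moduli strictly greater than 1? Yes.
Verdict: Stationary.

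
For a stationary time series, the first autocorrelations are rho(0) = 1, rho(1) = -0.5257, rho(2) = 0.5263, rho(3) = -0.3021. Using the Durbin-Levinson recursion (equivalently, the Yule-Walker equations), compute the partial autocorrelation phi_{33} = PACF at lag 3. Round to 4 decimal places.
\phi_{33} = 0.0951

The PACF at lag k is phi_{kk}, the last component of the solution
to the Yule-Walker system G_k phi = r_k where
  (G_k)_{ij} = rho(|i - j|), (r_k)_i = rho(i), i,j = 1..k.
Equivalently, Durbin-Levinson gives phi_{kk} iteratively:
  phi_{11} = rho(1)
  phi_{kk} = [rho(k) - sum_{j=1..k-1} phi_{k-1,j} rho(k-j)]
            / [1 - sum_{j=1..k-1} phi_{k-1,j} rho(j)],
  phi_{k,j} = phi_{k-1,j} - phi_{kk} phi_{k-1,k-j},  j = 1..k-1.
Step k = 1:
  phi_11 = rho(1) = -0.5257.
Step k = 2:
  phi_22 = [rho(2) - phi_11 rho(1)] / [1 - phi_11 rho(1)] = [0.5263 - (-0.5257)(-0.5257)] / [1 - (-0.5257)(-0.5257)]
         = 0.24993951 / 0.72363951 = 0.345392.
  Update: phi_21 = phi_11 - phi_22 phi_11 = -0.5257 - (0.345392)(-0.5257) = -0.344127.
Step k = 3:
  phi_33 = [rho(3) - phi_21 rho(2) - phi_22 rho(1)] / [1 - phi_21 rho(1) - phi_22 rho(2)]
    numerator   = -0.3021 - (-0.344127)(0.5263) - (0.345392)(-0.5257) = 0.06058691
    denominator = 1 - (-0.344127)(-0.5257) - (0.345392)(0.5263) = 0.63731233
  phi_33 = 0.06058691 / 0.63731233 = 0.0951.
Therefore phi_{33} = 0.0951.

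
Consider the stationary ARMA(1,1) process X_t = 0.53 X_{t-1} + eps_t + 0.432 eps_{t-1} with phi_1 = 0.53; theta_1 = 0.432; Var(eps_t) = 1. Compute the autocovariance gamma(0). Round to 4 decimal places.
\gamma(0) = 2.2869

Multiply the model equation by X_{t-k} and take expectations. With theta_0 = psi_0 = 1 and psi_j the MA(infinity) weights, this gives
  gamma(k) - sum_i phi_i gamma(k-i) = c_k,
  c_k = sigma^2 * sum_{j=k..q} theta_j psi_{j-k}   (c_k = 0 for k > q),
using gamma(-m) = gamma(m).
psi-weights needed (psi_j = theta_j + sum_i phi_i psi_{j-i}):
  psi_1 = theta_1 + phi_1 = 0.432 + (0.53) = 0.962
Right-hand sides:
  c_0 = sigma^2 (1 + theta_1 psi_1) = 1 * (1 + (0.432)(0.962)) = 1 * 1.415584 = 1.415584
  c_1 = sigma^2 theta_1 = 1 * (0.432) = 0.432
  c_2 = 0
Equations for k = 0 and k = 1 (AR order 1):
  gamma(0) = phi_1 gamma(1) + c_0
  gamma(1) = phi_1 gamma(0) + c_1
Substituting the second into the first: gamma(0) (1 - phi_1^2) = c_0 + phi_1 c_1, so
  gamma(0) = (c_0 + phi_1 c_1) / (1 - phi_1^2) = (1.415584 + (0.53)(0.432)) / (1 - (0.53)^2) = 1.644544 / 0.7191 = 2.286948.
Therefore gamma(0) = 2.2869 (to 4 decimal places).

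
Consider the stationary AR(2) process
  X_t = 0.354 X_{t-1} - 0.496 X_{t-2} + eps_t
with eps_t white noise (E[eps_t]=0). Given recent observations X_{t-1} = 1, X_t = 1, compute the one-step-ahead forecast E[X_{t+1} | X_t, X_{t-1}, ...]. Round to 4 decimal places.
E[X_{t+1} \mid \mathcal F_t] = -0.1420

For an AR(p) model X_t = c + sum_i phi_i X_{t-i} + eps_t, the
one-step-ahead conditional mean is
  E[X_{t+1} | X_t, ...] = c + sum_i phi_i X_{t+1-i}.
Substitute known values:
  E[X_{t+1} | ...] = (0.354) * (1) + (-0.496) * (1)
                   = -0.1420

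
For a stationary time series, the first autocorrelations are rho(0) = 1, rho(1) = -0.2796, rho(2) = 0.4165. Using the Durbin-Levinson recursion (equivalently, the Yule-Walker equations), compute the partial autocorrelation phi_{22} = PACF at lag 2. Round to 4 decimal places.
\phi_{22} = 0.3670

The PACF at lag k is phi_{kk}, the last component of the solution
to the Yule-Walker system G_k phi = r_k where
  (G_k)_{ij} = rho(|i - j|), (r_k)_i = rho(i), i,j = 1..k.
Equivalently, Durbin-Levinson gives phi_{kk} iteratively:
  phi_{11} = rho(1)
  phi_{kk} = [rho(k) - sum_{j=1..k-1} phi_{k-1,j} rho(k-j)]
            / [1 - sum_{j=1..k-1} phi_{k-1,j} rho(j)],
  phi_{k,j} = phi_{k-1,j} - phi_{kk} phi_{k-1,k-j},  j = 1..k-1.
Step k = 1:
  phi_11 = rho(1) = -0.2796.
Step k = 2:
  phi_22 = [rho(2) - phi_11 rho(1)] / [1 - phi_11 rho(1)] = [0.4165 - (-0.2796)(-0.2796)] / [1 - (-0.2796)(-0.2796)]
         = 0.33832384 / 0.92182384 = 0.367.
Therefore phi_{22} = 0.3670.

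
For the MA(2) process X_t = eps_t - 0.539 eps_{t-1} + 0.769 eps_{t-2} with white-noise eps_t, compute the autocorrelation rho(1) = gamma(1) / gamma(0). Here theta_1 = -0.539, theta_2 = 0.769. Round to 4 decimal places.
\rho(1) = -0.5067

For an MA(q) process with theta_0 = 1, the autocovariance is
  gamma(k) = sigma^2 * sum_{i=0..q-k} theta_i * theta_{i+k},
and rho(k) = gamma(k) / gamma(0). Sigma^2 cancels.
  numerator   = (1)*(-0.539) + (-0.539)*(0.769) = -0.953491.
  denominator = (1)^2 + (-0.539)^2 + (0.769)^2 = 1.881882.
  rho(1) = -0.953491 / 1.881882 = -0.5067.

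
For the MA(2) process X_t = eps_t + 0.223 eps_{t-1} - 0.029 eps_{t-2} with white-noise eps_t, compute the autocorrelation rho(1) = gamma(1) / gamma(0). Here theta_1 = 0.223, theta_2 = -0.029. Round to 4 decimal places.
\rho(1) = 0.2061

For an MA(q) process with theta_0 = 1, the autocovariance is
  gamma(k) = sigma^2 * sum_{i=0..q-k} theta_i * theta_{i+k},
and rho(k) = gamma(k) / gamma(0). Sigma^2 cancels.
  numerator   = (1)*(0.223) + (0.223)*(-0.029) = 0.216533.
  denominator = (1)^2 + (0.223)^2 + (-0.029)^2 = 1.05057.
  rho(1) = 0.216533 / 1.05057 = 0.2061.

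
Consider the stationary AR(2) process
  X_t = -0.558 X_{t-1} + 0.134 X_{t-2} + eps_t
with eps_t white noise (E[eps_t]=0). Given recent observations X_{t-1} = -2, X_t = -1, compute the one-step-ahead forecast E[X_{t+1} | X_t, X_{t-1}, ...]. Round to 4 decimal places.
E[X_{t+1} \mid \mathcal F_t] = 0.2900

For an AR(p) model X_t = c + sum_i phi_i X_{t-i} + eps_t, the
one-step-ahead conditional mean is
  E[X_{t+1} | X_t, ...] = c + sum_i phi_i X_{t+1-i}.
Substitute known values:
  E[X_{t+1} | ...] = (-0.558) * (-1) + (0.134) * (-2)
                   = 0.2900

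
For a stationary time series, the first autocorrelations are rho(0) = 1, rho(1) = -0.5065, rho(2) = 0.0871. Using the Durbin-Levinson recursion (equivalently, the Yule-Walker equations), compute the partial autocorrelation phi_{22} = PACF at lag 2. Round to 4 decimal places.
\phi_{22} = -0.2279

The PACF at lag k is phi_{kk}, the last component of the solution
to the Yule-Walker system G_k phi = r_k where
  (G_k)_{ij} = rho(|i - j|), (r_k)_i = rho(i), i,j = 1..k.
Equivalently, Durbin-Levinson gives phi_{kk} iteratively:
  phi_{11} = rho(1)
  phi_{kk} = [rho(k) - sum_{j=1..k-1} phi_{k-1,j} rho(k-j)]
            / [1 - sum_{j=1..k-1} phi_{k-1,j} rho(j)],
  phi_{k,j} = phi_{k-1,j} - phi_{kk} phi_{k-1,k-j},  j = 1..k-1.
Step k = 1:
  phi_11 = rho(1) = -0.5065.
Step k = 2:
  phi_22 = [rho(2) - phi_11 rho(1)] / [1 - phi_11 rho(1)] = [0.0871 - (-0.5065)(-0.5065)] / [1 - (-0.5065)(-0.5065)]
         = -0.16944225 / 0.74345775 = -0.2279.
Therefore phi_{22} = -0.2279.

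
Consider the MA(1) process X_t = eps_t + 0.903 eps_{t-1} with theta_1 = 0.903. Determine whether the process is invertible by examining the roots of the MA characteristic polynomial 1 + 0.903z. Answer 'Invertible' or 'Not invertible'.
\text{Invertible}

The MA(q) characteristic polynomial is P(z) = 1 + 0.903z.
Invertibility requires all roots to lie outside the unit circle, i.e. |z| > 1 for every root.
This is linear in z: 1 + (0.903) z = 0  =>  z = -1/(0.903) = -1.10742,  |z| = 1.10742.
Moduli of all roots: 1.1074.
All moduli strictly greater than 1? Yes.
Verdict: Invertible.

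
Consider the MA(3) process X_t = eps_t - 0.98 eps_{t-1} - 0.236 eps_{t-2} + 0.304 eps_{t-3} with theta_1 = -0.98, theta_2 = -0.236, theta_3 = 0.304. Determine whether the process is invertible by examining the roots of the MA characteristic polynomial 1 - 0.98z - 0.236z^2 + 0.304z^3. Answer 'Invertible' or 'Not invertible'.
\text{Invertible}

The MA(q) characteristic polynomial is P(z) = 1 - 0.98z - 0.236z^2 + 0.304z^3.
Invertibility requires all roots to lie outside the unit circle, i.e. |z| > 1 for every root.
Degree 3: look for a simple real root z0 first, then factor out (1 - z/z0) and solve the remaining quadratic.
Testing z0 = 1.25: P(1.25) = 1 + (-0.98)(1.25) + (-0.236)(1.25)^2 + (0.304)(1.25)^3
  = 1 + (-1.225) + (-0.36875) + (0.59375) = 0.  So z_0 = 1.25 is a root, |z_0| = 1.25.
Divide out the factor (1 - 0.8 z) = (1 - z/z0) (since 1/z0 = 0.8):
  P(z) = (1 - 0.8 z)(1 + (-0.18) z + (-0.38) z^2)
  [check: z-coef -0.18 - (0.8) = -0.98; z^2-coef -0.38 - (0.8)(-0.18) = -0.236; z^3-coef -(0.8)(-0.38) = 0.304.]
Remaining roots from the quadratic factor 1 + (-0.18) z + (-0.38) z^2:
  Set 1 + (-0.18) z + (-0.38) z^2 = 0, i.e. a z^2 + b z + c = 0 with a = -0.38, b = -0.18, c = 1.
  Discriminant D = b^2 - 4ac = (-0.18)^2 - 4*(-0.38)*1 = 0.0324 - (-1.52) = 1.5524.
  D >= 0, so the roots are real: z = (-b +/- sqrt(D)) / (2a) = (0.18 +/- 1.245953) / (-0.76).
    z_1 = (0.18 + 1.245953) / (-0.76) = -1.8763,   |z_1| = 1.8763.
    z_2 = (0.18 - 1.245953) / (-0.76) = 1.4026,   |z_2| = 1.4026.
Moduli of all roots: 1.2500, 1.8763, 1.4026.
All moduli strictly greater than 1? Yes.
Verdict: Invertible.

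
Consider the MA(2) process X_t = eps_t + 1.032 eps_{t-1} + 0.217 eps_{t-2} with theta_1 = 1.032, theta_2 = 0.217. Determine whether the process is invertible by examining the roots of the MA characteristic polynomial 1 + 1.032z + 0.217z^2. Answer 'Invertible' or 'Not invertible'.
\text{Invertible}

The MA(q) characteristic polynomial is P(z) = 1 + 1.032z + 0.217z^2.
Invertibility requires all roots to lie outside the unit circle, i.e. |z| > 1 for every root.
Set 1 + (1.032) z + (0.217) z^2 = 0, i.e. a z^2 + b z + c = 0 with a = 0.217, b = 1.032, c = 1.
Discriminant D = b^2 - 4ac = (1.032)^2 - 4*(0.217)*1 = 1.065024 - (0.868) = 0.197024.
D >= 0, so the roots are real: z = (-b +/- sqrt(D)) / (2a) = (-1.032 +/- 0.443874) / (0.434).
  z_1 = (-1.032 + 0.443874) / (0.434) = -1.3551,   |z_1| = 1.3551.
  z_2 = (-1.032 - 0.443874) / (0.434) = -3.4006,   |z_2| = 3.4006.
Moduli of all roots: 1.3551, 3.4006.
All moduli strictly greater than 1? Yes.
Verdict: Invertible.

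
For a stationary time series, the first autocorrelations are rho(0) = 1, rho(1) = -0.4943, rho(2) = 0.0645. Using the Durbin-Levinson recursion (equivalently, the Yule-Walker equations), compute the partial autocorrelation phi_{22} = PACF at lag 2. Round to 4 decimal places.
\phi_{22} = -0.2380

The PACF at lag k is phi_{kk}, the last component of the solution
to the Yule-Walker system G_k phi = r_k where
  (G_k)_{ij} = rho(|i - j|), (r_k)_i = rho(i), i,j = 1..k.
Equivalently, Durbin-Levinson gives phi_{kk} iteratively:
  phi_{11} = rho(1)
  phi_{kk} = [rho(k) - sum_{j=1..k-1} phi_{k-1,j} rho(k-j)]
            / [1 - sum_{j=1..k-1} phi_{k-1,j} rho(j)],
  phi_{k,j} = phi_{k-1,j} - phi_{kk} phi_{k-1,k-j},  j = 1..k-1.
Step k = 1:
  phi_11 = rho(1) = -0.4943.
Step k = 2:
  phi_22 = [rho(2) - phi_11 rho(1)] / [1 - phi_11 rho(1)] = [0.0645 - (-0.4943)(-0.4943)] / [1 - (-0.4943)(-0.4943)]
         = -0.17983249 / 0.75566751 = -0.238.
Therefore phi_{22} = -0.2380.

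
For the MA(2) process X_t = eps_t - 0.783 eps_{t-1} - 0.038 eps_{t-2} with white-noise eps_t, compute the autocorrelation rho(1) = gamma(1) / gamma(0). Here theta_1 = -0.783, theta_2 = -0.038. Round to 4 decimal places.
\rho(1) = -0.4665

For an MA(q) process with theta_0 = 1, the autocovariance is
  gamma(k) = sigma^2 * sum_{i=0..q-k} theta_i * theta_{i+k},
and rho(k) = gamma(k) / gamma(0). Sigma^2 cancels.
  numerator   = (1)*(-0.783) + (-0.783)*(-0.038) = -0.753246.
  denominator = (1)^2 + (-0.783)^2 + (-0.038)^2 = 1.614533.
  rho(1) = -0.753246 / 1.614533 = -0.4665.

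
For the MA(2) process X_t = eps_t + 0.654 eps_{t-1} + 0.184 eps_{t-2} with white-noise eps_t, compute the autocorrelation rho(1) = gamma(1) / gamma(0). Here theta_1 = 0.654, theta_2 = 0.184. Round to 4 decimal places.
\rho(1) = 0.5298

For an MA(q) process with theta_0 = 1, the autocovariance is
  gamma(k) = sigma^2 * sum_{i=0..q-k} theta_i * theta_{i+k},
and rho(k) = gamma(k) / gamma(0). Sigma^2 cancels.
  numerator   = (1)*(0.654) + (0.654)*(0.184) = 0.774336.
  denominator = (1)^2 + (0.654)^2 + (0.184)^2 = 1.461572.
  rho(1) = 0.774336 / 1.461572 = 0.5298.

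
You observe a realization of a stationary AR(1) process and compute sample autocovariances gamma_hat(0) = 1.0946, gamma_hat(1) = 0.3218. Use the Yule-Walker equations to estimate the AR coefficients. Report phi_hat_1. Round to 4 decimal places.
\hat\phi_{1} = 0.2940

The Yule-Walker equations for an AR(p) process read, in matrix form,
  Gamma_p phi = r_p,   with   (Gamma_p)_{ij} = gamma(|i - j|),
                       (r_p)_i = gamma(i),   i,j = 1..p.
Substitute the sample gammas (Toeplitz matrix and right-hand side of size 1):
  Gamma_p = [[1.0946]]
  r_p     = [0.3218]
With p = 1 this is the single equation gamma(0) phi_1 = gamma(1):
  phi_hat_1 = gamma(1) / gamma(0) = 0.3218 / 1.0946 = 0.2940.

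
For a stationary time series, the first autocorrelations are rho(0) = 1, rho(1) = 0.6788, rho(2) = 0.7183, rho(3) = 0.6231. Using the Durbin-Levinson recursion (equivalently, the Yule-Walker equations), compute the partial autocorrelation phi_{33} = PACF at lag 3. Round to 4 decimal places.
\phi_{33} = 0.1062

The PACF at lag k is phi_{kk}, the last component of the solution
to the Yule-Walker system G_k phi = r_k where
  (G_k)_{ij} = rho(|i - j|), (r_k)_i = rho(i), i,j = 1..k.
Equivalently, Durbin-Levinson gives phi_{kk} iteratively:
  phi_{11} = rho(1)
  phi_{kk} = [rho(k) - sum_{j=1..k-1} phi_{k-1,j} rho(k-j)]
            / [1 - sum_{j=1..k-1} phi_{k-1,j} rho(j)],
  phi_{k,j} = phi_{k-1,j} - phi_{kk} phi_{k-1,k-j},  j = 1..k-1.
Step k = 1:
  phi_11 = rho(1) = 0.6788.
Step k = 2:
  phi_22 = [rho(2) - phi_11 rho(1)] / [1 - phi_11 rho(1)] = [0.7183 - (0.6788)(0.6788)] / [1 - (0.6788)(0.6788)]
         = 0.25753056 / 0.53923056 = 0.477589.
  Update: phi_21 = phi_11 - phi_22 phi_11 = 0.6788 - (0.477589)(0.6788) = 0.354613.
Step k = 3:
  phi_33 = [rho(3) - phi_21 rho(2) - phi_22 rho(1)] / [1 - phi_21 rho(1) - phi_22 rho(2)]
    numerator   = 0.6231 - (0.354613)(0.7183) - (0.477589)(0.6788) = 0.04419437
    denominator = 1 - (0.354613)(0.6788) - (0.477589)(0.7183) = 0.41623681
  phi_33 = 0.04419437 / 0.41623681 = 0.1062.
Therefore phi_{33} = 0.1062.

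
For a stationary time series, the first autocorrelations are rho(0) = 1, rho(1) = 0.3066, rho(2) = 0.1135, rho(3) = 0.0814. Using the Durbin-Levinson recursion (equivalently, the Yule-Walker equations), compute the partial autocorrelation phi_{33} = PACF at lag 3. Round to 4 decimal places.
\phi_{33} = 0.0450

The PACF at lag k is phi_{kk}, the last component of the solution
to the Yule-Walker system G_k phi = r_k where
  (G_k)_{ij} = rho(|i - j|), (r_k)_i = rho(i), i,j = 1..k.
Equivalently, Durbin-Levinson gives phi_{kk} iteratively:
  phi_{11} = rho(1)
  phi_{kk} = [rho(k) - sum_{j=1..k-1} phi_{k-1,j} rho(k-j)]
            / [1 - sum_{j=1..k-1} phi_{k-1,j} rho(j)],
  phi_{k,j} = phi_{k-1,j} - phi_{kk} phi_{k-1,k-j},  j = 1..k-1.
Step k = 1:
  phi_11 = rho(1) = 0.3066.
Step k = 2:
  phi_22 = [rho(2) - phi_11 rho(1)] / [1 - phi_11 rho(1)] = [0.1135 - (0.3066)(0.3066)] / [1 - (0.3066)(0.3066)]
         = 0.01949644 / 0.90599644 = 0.021519.
  Update: phi_21 = phi_11 - phi_22 phi_11 = 0.3066 - (0.021519)(0.3066) = 0.300002.
Step k = 3:
  phi_33 = [rho(3) - phi_21 rho(2) - phi_22 rho(1)] / [1 - phi_21 rho(1) - phi_22 rho(2)]
    numerator   = 0.0814 - (0.300002)(0.1135) - (0.021519)(0.3066) = 0.04075193
    denominator = 1 - (0.300002)(0.3066) - (0.021519)(0.1135) = 0.90557689
  phi_33 = 0.04075193 / 0.90557689 = 0.045.
Therefore phi_{33} = 0.0450.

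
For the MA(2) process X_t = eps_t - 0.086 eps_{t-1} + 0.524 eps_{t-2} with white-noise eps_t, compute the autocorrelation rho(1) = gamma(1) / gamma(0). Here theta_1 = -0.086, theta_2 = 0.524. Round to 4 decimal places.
\rho(1) = -0.1022

For an MA(q) process with theta_0 = 1, the autocovariance is
  gamma(k) = sigma^2 * sum_{i=0..q-k} theta_i * theta_{i+k},
and rho(k) = gamma(k) / gamma(0). Sigma^2 cancels.
  numerator   = (1)*(-0.086) + (-0.086)*(0.524) = -0.131064.
  denominator = (1)^2 + (-0.086)^2 + (0.524)^2 = 1.281972.
  rho(1) = -0.131064 / 1.281972 = -0.1022.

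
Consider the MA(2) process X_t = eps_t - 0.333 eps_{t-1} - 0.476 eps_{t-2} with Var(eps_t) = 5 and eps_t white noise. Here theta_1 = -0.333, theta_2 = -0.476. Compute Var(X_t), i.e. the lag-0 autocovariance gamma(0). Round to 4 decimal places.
\gamma(0) = 6.6873

For an MA(q) process X_t = eps_t + sum_i theta_i eps_{t-i} with
Var(eps_t) = sigma^2, the variance is
  gamma(0) = sigma^2 * (1 + sum_i theta_i^2).
  sum_i theta_i^2 = (-0.333)^2 + (-0.476)^2 = 0.110889 + 0.226576 = 0.337465.
  gamma(0) = 5 * (1 + 0.337465) = 5 * 1.337465 = 6.687325, which rounds to 6.6873.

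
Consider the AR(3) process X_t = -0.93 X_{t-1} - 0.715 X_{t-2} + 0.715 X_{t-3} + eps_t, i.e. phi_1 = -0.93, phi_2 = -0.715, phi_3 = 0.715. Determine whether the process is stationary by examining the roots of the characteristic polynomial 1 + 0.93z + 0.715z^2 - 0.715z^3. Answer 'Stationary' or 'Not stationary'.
\text{Not stationary}

The AR(p) characteristic polynomial is P(z) = 1 + 0.93z + 0.715z^2 - 0.715z^3.
Stationarity requires all roots to lie outside the unit circle, i.e. |z| > 1 for every root.
Degree 3: look for a simple real root z0 first, then factor out (1 - z/z0) and solve the remaining quadratic.
Testing z0 = 2: P(2) = 1 + (0.93)(2) + (0.715)(2)^2 + (-0.715)(2)^3
  = 1 + (1.86) + (2.86) + (-5.72) = 0.  So z_0 = 2 is a root, |z_0| = 2.
Divide out the factor (1 - 0.5 z) = (1 - z/z0) (since 1/z0 = 0.5):
  P(z) = (1 - 0.5 z)(1 + (1.43) z + (1.43) z^2)
  [check: z-coef 1.43 - (0.5) = 0.93; z^2-coef 1.43 - (0.5)(1.43) = 0.715; z^3-coef -(0.5)(1.43) = -0.715.]
Remaining roots from the quadratic factor 1 + (1.43) z + (1.43) z^2:
  Set 1 + (1.43) z + (1.43) z^2 = 0, i.e. a z^2 + b z + c = 0 with a = 1.43, b = 1.43, c = 1.
  Discriminant D = b^2 - 4ac = (1.43)^2 - 4*(1.43)*1 = 2.0449 - (5.72) = -3.6751.
  D < 0, so the roots are the complex-conjugate pair z = (-b +/- i sqrt(-D)) / (2a) = -0.5 +/- 0.6703i.
  For a conjugate pair |z|^2 = z * conj(z) = (product of roots) = c/a = 1/(1.43) = 0.699301, so |z| = sqrt(0.699301) = 0.8362 for both roots.
Moduli of all roots: 2.0000, 0.8362, 0.8362.
All moduli strictly greater than 1? No.
Verdict: Not stationary.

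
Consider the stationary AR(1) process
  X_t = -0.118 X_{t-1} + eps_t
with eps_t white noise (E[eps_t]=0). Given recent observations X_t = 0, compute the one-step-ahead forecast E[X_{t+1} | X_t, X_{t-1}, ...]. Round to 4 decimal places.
E[X_{t+1} \mid \mathcal F_t] = 0.0000

For an AR(p) model X_t = c + sum_i phi_i X_{t-i} + eps_t, the
one-step-ahead conditional mean is
  E[X_{t+1} | X_t, ...] = c + sum_i phi_i X_{t+1-i}.
Substitute known values:
  E[X_{t+1} | ...] = (-0.118) * (0)
                   = 0.0000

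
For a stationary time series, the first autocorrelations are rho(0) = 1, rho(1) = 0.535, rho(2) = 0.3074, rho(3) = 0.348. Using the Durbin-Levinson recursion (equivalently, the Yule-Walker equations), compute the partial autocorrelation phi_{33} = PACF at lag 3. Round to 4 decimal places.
\phi_{33} = 0.2420

The PACF at lag k is phi_{kk}, the last component of the solution
to the Yule-Walker system G_k phi = r_k where
  (G_k)_{ij} = rho(|i - j|), (r_k)_i = rho(i), i,j = 1..k.
Equivalently, Durbin-Levinson gives phi_{kk} iteratively:
  phi_{11} = rho(1)
  phi_{kk} = [rho(k) - sum_{j=1..k-1} phi_{k-1,j} rho(k-j)]
            / [1 - sum_{j=1..k-1} phi_{k-1,j} rho(j)],
  phi_{k,j} = phi_{k-1,j} - phi_{kk} phi_{k-1,k-j},  j = 1..k-1.
Step k = 1:
  phi_11 = rho(1) = 0.535.
Step k = 2:
  phi_22 = [rho(2) - phi_11 rho(1)] / [1 - phi_11 rho(1)] = [0.3074 - (0.535)(0.535)] / [1 - (0.535)(0.535)]
         = 0.021175 / 0.713775 = 0.029666.
  Update: phi_21 = phi_11 - phi_22 phi_11 = 0.535 - (0.029666)(0.535) = 0.519129.
Step k = 3:
  phi_33 = [rho(3) - phi_21 rho(2) - phi_22 rho(1)] / [1 - phi_21 rho(1) - phi_22 rho(2)]
    numerator   = 0.348 - (0.519129)(0.3074) - (0.029666)(0.535) = 0.17254845
    denominator = 1 - (0.519129)(0.535) - (0.029666)(0.3074) = 0.71314682
  phi_33 = 0.17254845 / 0.71314682 = 0.242.
Therefore phi_{33} = 0.2420.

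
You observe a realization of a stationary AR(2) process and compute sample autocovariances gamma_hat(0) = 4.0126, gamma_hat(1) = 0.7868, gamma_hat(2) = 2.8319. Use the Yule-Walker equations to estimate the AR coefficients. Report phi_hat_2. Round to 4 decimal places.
\hat\phi_{2} = 0.6940

The Yule-Walker equations for an AR(p) process read, in matrix form,
  Gamma_p phi = r_p,   with   (Gamma_p)_{ij} = gamma(|i - j|),
                       (r_p)_i = gamma(i),   i,j = 1..p.
Substitute the sample gammas (Toeplitz matrix and right-hand side of size 2):
  Gamma_p = [[4.0126, 0.7868], [0.7868, 4.0126]]
  r_p     = [0.7868, 2.8319]
Written out:
  4.0126 phi_1 + 0.7868 phi_2 = 0.7868
  0.7868 phi_1 + 4.0126 phi_2 = 2.8319
Solve by Cramer's rule:
  det = gamma(0)^2 - gamma(1)^2 = (4.0126)^2 - (0.7868)^2 = 16.10095876 - 0.61905424 = 15.48190452
  phi_hat_1 = [gamma(1) gamma(0) - gamma(1) gamma(2)] / det = [(0.7868)(4.0126) - (0.7868)(2.8319)] / 15.48190452 = 0.92897476 / 15.48190452 = 0.06
  phi_hat_2 = [gamma(0) gamma(2) - gamma(1)^2] / det = [(4.0126)(2.8319) - (0.7868)^2] / 15.48190452 = 10.7442277 / 15.48190452 = 0.694
So phi_hat = [0.0600, 0.6940].
Therefore phi_hat_2 = 0.6940.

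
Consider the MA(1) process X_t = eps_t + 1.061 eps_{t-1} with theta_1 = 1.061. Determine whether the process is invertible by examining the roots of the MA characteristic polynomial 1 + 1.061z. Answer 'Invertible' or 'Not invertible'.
\text{Not invertible}

The MA(q) characteristic polynomial is P(z) = 1 + 1.061z.
Invertibility requires all roots to lie outside the unit circle, i.e. |z| > 1 for every root.
This is linear in z: 1 + (1.061) z = 0  =>  z = -1/(1.061) = -0.942507,  |z| = 0.942507.
Moduli of all roots: 0.9425.
All moduli strictly greater than 1? No.
Verdict: Not invertible.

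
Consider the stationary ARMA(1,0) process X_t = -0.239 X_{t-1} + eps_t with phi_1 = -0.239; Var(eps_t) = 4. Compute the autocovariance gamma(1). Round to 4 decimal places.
\gamma(1) = -1.0139

Multiply the model equation by X_{t-k} and take expectations. With theta_0 = psi_0 = 1 and psi_j the MA(infinity) weights, this gives
  gamma(k) - sum_i phi_i gamma(k-i) = c_k,
  c_k = sigma^2 * sum_{j=k..q} theta_j psi_{j-k}   (c_k = 0 for k > q),
using gamma(-m) = gamma(m).
Pure AR (q = 0): c_0 = sigma^2 = 4, c_k = 0 for k >= 1.
Equations for k = 0 and k = 1 (AR order 1):
  gamma(0) = phi_1 gamma(1) + c_0
  gamma(1) = phi_1 gamma(0) + c_1
Substituting the second into the first: gamma(0) (1 - phi_1^2) = c_0 + phi_1 c_1, so
  gamma(0) = c_0 / (1 - phi_1^2) = 4 / (1 - (-0.239)^2) = 4 / 0.942879 = 4.242326.
  gamma(1) = phi_1 gamma(0) = (-0.239)(4.242326) = -1.013916.
Therefore gamma(1) = -1.0139 (to 4 decimal places).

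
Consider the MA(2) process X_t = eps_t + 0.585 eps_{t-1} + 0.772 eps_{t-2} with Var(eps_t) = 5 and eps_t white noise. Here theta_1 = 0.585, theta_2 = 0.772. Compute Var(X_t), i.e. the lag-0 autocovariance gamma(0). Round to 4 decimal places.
\gamma(0) = 9.6910

For an MA(q) process X_t = eps_t + sum_i theta_i eps_{t-i} with
Var(eps_t) = sigma^2, the variance is
  gamma(0) = sigma^2 * (1 + sum_i theta_i^2).
  sum_i theta_i^2 = (0.585)^2 + (0.772)^2 = 0.342225 + 0.595984 = 0.938209.
  gamma(0) = 5 * (1 + 0.938209) = 5 * 1.938209 = 9.691045, which rounds to 9.6910.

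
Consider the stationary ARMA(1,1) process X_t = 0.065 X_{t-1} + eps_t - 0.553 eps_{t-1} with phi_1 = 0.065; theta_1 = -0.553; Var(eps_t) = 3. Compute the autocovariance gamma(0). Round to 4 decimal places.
\gamma(0) = 3.7175

Multiply the model equation by X_{t-k} and take expectations. With theta_0 = psi_0 = 1 and psi_j the MA(infinity) weights, this gives
  gamma(k) - sum_i phi_i gamma(k-i) = c_k,
  c_k = sigma^2 * sum_{j=k..q} theta_j psi_{j-k}   (c_k = 0 for k > q),
using gamma(-m) = gamma(m).
psi-weights needed (psi_j = theta_j + sum_i phi_i psi_{j-i}):
  psi_1 = theta_1 + phi_1 = -0.553 + (0.065) = -0.488
Right-hand sides:
  c_0 = sigma^2 (1 + theta_1 psi_1) = 3 * (1 + (-0.553)(-0.488)) = 3 * 1.269864 = 3.809592
  c_1 = sigma^2 theta_1 = 3 * (-0.553) = -1.659
  c_2 = 0
Equations for k = 0 and k = 1 (AR order 1):
  gamma(0) = phi_1 gamma(1) + c_0
  gamma(1) = phi_1 gamma(0) + c_1
Substituting the second into the first: gamma(0) (1 - phi_1^2) = c_0 + phi_1 c_1, so
  gamma(0) = (c_0 + phi_1 c_1) / (1 - phi_1^2) = (3.809592 + (0.065)(-1.659)) / (1 - (0.065)^2) = 3.701757 / 0.995775 = 3.717463.
Therefore gamma(0) = 3.7175 (to 4 decimal places).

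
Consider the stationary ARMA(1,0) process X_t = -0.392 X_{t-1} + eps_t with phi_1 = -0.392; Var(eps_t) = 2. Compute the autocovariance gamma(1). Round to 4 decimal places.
\gamma(1) = -0.9263

Multiply the model equation by X_{t-k} and take expectations. With theta_0 = psi_0 = 1 and psi_j the MA(infinity) weights, this gives
  gamma(k) - sum_i phi_i gamma(k-i) = c_k,
  c_k = sigma^2 * sum_{j=k..q} theta_j psi_{j-k}   (c_k = 0 for k > q),
using gamma(-m) = gamma(m).
Pure AR (q = 0): c_0 = sigma^2 = 2, c_k = 0 for k >= 1.
Equations for k = 0 and k = 1 (AR order 1):
  gamma(0) = phi_1 gamma(1) + c_0
  gamma(1) = phi_1 gamma(0) + c_1
Substituting the second into the first: gamma(0) (1 - phi_1^2) = c_0 + phi_1 c_1, so
  gamma(0) = c_0 / (1 - phi_1^2) = 2 / (1 - (-0.392)^2) = 2 / 0.846336 = 2.363128.
  gamma(1) = phi_1 gamma(0) = (-0.392)(2.363128) = -0.926346.
Therefore gamma(1) = -0.9263 (to 4 decimal places).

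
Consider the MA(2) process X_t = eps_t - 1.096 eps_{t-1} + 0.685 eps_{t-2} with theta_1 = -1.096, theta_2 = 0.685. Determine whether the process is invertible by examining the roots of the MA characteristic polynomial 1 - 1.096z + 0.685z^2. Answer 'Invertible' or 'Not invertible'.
\text{Invertible}

The MA(q) characteristic polynomial is P(z) = 1 - 1.096z + 0.685z^2.
Invertibility requires all roots to lie outside the unit circle, i.e. |z| > 1 for every root.
Set 1 + (-1.096) z + (0.685) z^2 = 0, i.e. a z^2 + b z + c = 0 with a = 0.685, b = -1.096, c = 1.
Discriminant D = b^2 - 4ac = (-1.096)^2 - 4*(0.685)*1 = 1.201216 - (2.74) = -1.538784.
D < 0, so the roots are the complex-conjugate pair z = (-b +/- i sqrt(-D)) / (2a) = 0.8 +/- 0.9055i.
For a conjugate pair |z|^2 = z * conj(z) = (product of roots) = c/a = 1/(0.685) = 1.459854, so |z| = sqrt(1.459854) = 1.2082 for both roots.
Moduli of all roots: 1.2082, 1.2082.
All moduli strictly greater than 1? Yes.
Verdict: Invertible.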